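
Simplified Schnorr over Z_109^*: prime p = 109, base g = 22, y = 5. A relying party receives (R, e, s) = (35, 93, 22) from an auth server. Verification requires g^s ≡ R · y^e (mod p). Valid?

yes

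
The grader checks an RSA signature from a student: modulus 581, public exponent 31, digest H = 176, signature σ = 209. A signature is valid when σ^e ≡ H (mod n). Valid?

no

σ^2 ≡ 209^2 = 43681 ≡ 106
σ^4 ≡ 106^2 = 11236 ≡ 197
σ^8 ≡ 197^2 = 38809 ≡ 463
σ^16 ≡ 463^2 = 214369 ≡ 561
31 = 16 + 8 + 4 + 2 + 1, so σ^31 ≡ 561·463·197·106·209 ≡ 405 (mod 581)
The recovered value 405 does not match the digest 176.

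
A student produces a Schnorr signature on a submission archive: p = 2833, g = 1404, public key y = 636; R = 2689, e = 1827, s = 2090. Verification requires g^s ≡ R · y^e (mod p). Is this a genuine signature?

g^s mod p:
Squares mod 2833: 1404^1≡1404, 1404^2≡2281, 1404^4≡1573, 1404^8≡1120, 1404^16≡2214, 1404^32≡706, 1404^64≡2661, 1404^128≡1254, 1404^256≡201, 1404^512≡739, 1404^1024≡2185, 1404^2048≡620
2090 = 2048 + 32 + 8 + 2, so 1404^2090 ≡ 620·706·1120·2281 ≡ 276 (mod 2833)
R · y^e mod p:
Squares mod 2833: 636^1≡636, 636^2≡2210, 636^4≡8, 636^8≡64, 636^16≡1263, 636^32≡190, 636^64≡2104, 636^128≡1670, 636^256≡1228, 636^512≡828, 636^1024≡2831
1827 = 1024 + 512 + 256 + 32 + 2 + 1, so 636^1827 ≡ 2831·828·1228·190·2210·636 ≡ 1756 (mod 2833)
2689·1756 = 4721884 ≡ 2106 (mod 2833)
276 ≠ 2106; the check fails.

forged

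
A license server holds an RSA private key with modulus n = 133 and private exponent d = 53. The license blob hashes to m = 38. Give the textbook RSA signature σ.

19

m^2 ≡ 38^2 = 1444 ≡ 114
m^4 ≡ 114^2 = 12996 ≡ 95
m^8 ≡ 95^2 = 9025 ≡ 114
m^16 ≡ 114^2 = 12996 ≡ 95
m^32 ≡ 95^2 = 9025 ≡ 114
53 = 32 + 16 + 4 + 1, so m^53 ≡ 114·95·95·38 ≡ 19 (mod 133)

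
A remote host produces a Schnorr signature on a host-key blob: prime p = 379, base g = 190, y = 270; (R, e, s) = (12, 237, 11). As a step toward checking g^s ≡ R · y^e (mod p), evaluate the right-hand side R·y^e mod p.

270^2 = 72900 ≡ 132
270^4 ≡ 132^2 = 17424 ≡ 369
270^8 ≡ 369^2 = 136161 ≡ 100
270^16 ≡ 100^2 = 10000 ≡ 146
270^32 ≡ 146^2 = 21316 ≡ 92
270^64 ≡ 92^2 = 8464 ≡ 126
270^128 ≡ 126^2 = 15876 ≡ 337
237 = 128 + 64 + 32 + 8 + 4 + 1, so 270^237 ≡ 337·126·92·100·369·270 ≡ 167 (mod 379)
R · y^e ≡ 12·167 = 2004 ≡ 109 (mod 379)

109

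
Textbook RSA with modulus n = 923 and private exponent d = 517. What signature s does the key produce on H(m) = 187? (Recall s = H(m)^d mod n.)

811

(H(m))^517 mod 923 = 811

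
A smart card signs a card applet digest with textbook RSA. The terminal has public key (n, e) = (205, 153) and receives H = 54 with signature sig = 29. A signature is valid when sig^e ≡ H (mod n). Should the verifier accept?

sig^153 mod 205 = 54
sig^153 mod 205 = 54 matches H.

accept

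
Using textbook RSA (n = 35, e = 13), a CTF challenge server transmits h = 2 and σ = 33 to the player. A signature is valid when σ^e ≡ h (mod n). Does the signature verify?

σ^2 ≡ 33^2 = 1089 ≡ 4
σ^4 ≡ 4^2 = 16
σ^8 ≡ 16^2 = 256 ≡ 11
13 = 8 + 4 + 1, so σ^13 ≡ 11·16·33 ≡ 33 (mod 35)
The recovered value 33 does not match the digest 2.

does not verify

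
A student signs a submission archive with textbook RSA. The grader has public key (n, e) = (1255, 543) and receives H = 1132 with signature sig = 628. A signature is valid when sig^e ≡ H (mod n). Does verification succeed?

sig^2 ≡ 628^2 = 394384 ≡ 314
sig^4 ≡ 314^2 = 98596 ≡ 706
sig^8 ≡ 706^2 = 498436 ≡ 201
sig^16 ≡ 201^2 = 40401 ≡ 241
sig^32 ≡ 241^2 = 58081 ≡ 351
sig^64 ≡ 351^2 = 123201 ≡ 211
sig^128 ≡ 211^2 = 44521 ≡ 596
sig^256 ≡ 596^2 = 355216 ≡ 51
sig^512 ≡ 51^2 = 2601 ≡ 91
543 = 512 + 16 + 8 + 4 + 2 + 1, so sig^543 ≡ 91·241·201·706·314·628 ≡ 1132 (mod 1255)
1132 = H, so the signature checks out.

passes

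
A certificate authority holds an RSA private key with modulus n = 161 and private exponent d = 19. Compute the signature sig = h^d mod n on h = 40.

5

h^2 ≡ 40^2 = 1600 ≡ 151
h^4 ≡ 151^2 = 22801 ≡ 100
h^8 ≡ 100^2 = 10000 ≡ 18
h^16 ≡ 18^2 = 324 ≡ 2
19 = 16 + 2 + 1, so h^19 ≡ 2·151·40 ≡ 5 (mod 161)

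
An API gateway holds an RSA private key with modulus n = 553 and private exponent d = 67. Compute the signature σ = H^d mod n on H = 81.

H^2 ≡ 81^2 = 6561 ≡ 478
H^4 ≡ 478^2 = 228484 ≡ 95
H^8 ≡ 95^2 = 9025 ≡ 177
H^16 ≡ 177^2 = 31329 ≡ 361
H^32 ≡ 361^2 = 130321 ≡ 366
H^64 ≡ 366^2 = 133956 ≡ 130
67 = 64 + 2 + 1, so H^67 ≡ 130·478·81 ≡ 487 (mod 553)

487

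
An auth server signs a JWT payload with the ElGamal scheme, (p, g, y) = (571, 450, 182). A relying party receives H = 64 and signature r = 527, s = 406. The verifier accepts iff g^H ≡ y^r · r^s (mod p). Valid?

Left side g^H mod p:
Squares mod 571: 450^1≡450, 450^2≡366, 450^4≡342, 450^8≡480, 450^16≡287, 450^32≡145, 450^64≡469
450^64 ≡ 469 (mod 571)
Right side y^r · r^s mod p:
Squares mod 571: 182^1≡182, 182^2≡6, 182^4≡36, 182^8≡154, 182^16≡305, 182^32≡523, 182^64≡20, 182^128≡400, 182^256≡120, 182^512≡125
527 = 512 + 8 + 4 + 2 + 1, so 182^527 ≡ 125·154·36·6·182 ≡ 564 (mod 571)
Squares mod 571: 527^1≡527, 527^2≡223, 527^4≡52, 527^8≡420, 527^16≡532, 527^32≡379, 527^64≡320, 527^128≡191, 527^256≡508
406 = 256 + 128 + 16 + 4 + 2, so 527^406 ≡ 508·191·532·52·223 ≡ 504 (mod 571)
564·504 = 284256 ≡ 469 (mod 571)
469 ≡ 469 (mod 571), so the signature is genuine.

yes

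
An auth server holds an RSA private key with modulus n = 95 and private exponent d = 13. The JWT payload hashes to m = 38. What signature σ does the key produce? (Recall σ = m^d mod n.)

38

Squares mod 95: m^1≡38, m^2≡19, m^4≡76, m^8≡76
13 = 8 + 4 + 1, so m^13 ≡ 76·76·38 ≡ 38 (mod 95)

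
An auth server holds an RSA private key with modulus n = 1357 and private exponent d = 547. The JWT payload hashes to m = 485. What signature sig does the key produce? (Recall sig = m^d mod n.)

m^2 ≡ 485^2 = 235225 ≡ 464
m^4 ≡ 464^2 = 215296 ≡ 890
m^8 ≡ 890^2 = 792100 ≡ 969
m^16 ≡ 969^2 = 938961 ≡ 1274
m^32 ≡ 1274^2 = 1623076 ≡ 104
m^64 ≡ 104^2 = 10816 ≡ 1317
m^128 ≡ 1317^2 = 1734489 ≡ 243
m^256 ≡ 243^2 = 59049 ≡ 698
m^512 ≡ 698^2 = 487204 ≡ 41
547 = 512 + 32 + 2 + 1, so m^547 ≡ 41·104·464·485 ≡ 578 (mod 1357)

578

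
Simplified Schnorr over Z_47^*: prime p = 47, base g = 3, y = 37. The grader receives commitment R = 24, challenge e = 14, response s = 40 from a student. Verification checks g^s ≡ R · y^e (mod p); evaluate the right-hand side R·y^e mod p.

Squares mod 47: 37^1≡37, 37^2≡6, 37^4≡36, 37^8≡27
14 = 8 + 4 + 2, so 37^14 ≡ 27·36·6 ≡ 4 (mod 47)
R · y^e ≡ 24·4 = 96 ≡ 2 (mod 47)

2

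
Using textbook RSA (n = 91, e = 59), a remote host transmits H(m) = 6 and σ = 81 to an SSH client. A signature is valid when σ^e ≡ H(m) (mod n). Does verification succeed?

σ^2 ≡ 81^2 = 6561 ≡ 9
σ^4 ≡ 9^2 = 81
σ^8 ≡ 81^2 = 6561 ≡ 9
σ^16 ≡ 9^2 = 81
σ^32 ≡ 81^2 = 6561 ≡ 9
59 = 32 + 16 + 8 + 2 + 1, so σ^59 ≡ 9·81·9·9·81 ≡ 9 (mod 91)
9 ≠ 6, so verification fails.

fails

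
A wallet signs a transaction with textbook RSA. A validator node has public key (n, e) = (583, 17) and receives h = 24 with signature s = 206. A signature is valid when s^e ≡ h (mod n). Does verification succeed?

passes

s^2 ≡ 206^2 = 42436 ≡ 460
s^4 ≡ 460^2 = 211600 ≡ 554
s^8 ≡ 554^2 = 306916 ≡ 258
s^16 ≡ 258^2 = 66564 ≡ 102
17 = 16 + 1, so s^17 ≡ 102·206 ≡ 24 (mod 583)
24 = h, so the signature checks out.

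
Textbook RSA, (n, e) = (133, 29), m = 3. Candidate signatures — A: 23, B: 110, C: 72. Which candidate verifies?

Candidate A: Squares mod 133: 23^1≡23, 23^2≡130, 23^4≡9, 23^8≡81, 23^16≡44; 29 = 16 + 8 + 4 + 1, so 23^29 ≡ 44·81·9·23 ≡ 130 (mod 133)
Candidate B: Squares mod 133: 110^1≡110, 110^2≡130, 110^4≡9, 110^8≡81, 110^16≡44; 29 = 16 + 8 + 4 + 1, so 110^29 ≡ 44·81·9·110 ≡ 3 (mod 133)
  → matches m = 3
Candidate C: Squares mod 133: 72^1≡72, 72^2≡130, 72^4≡9, 72^8≡81, 72^16≡44; 29 = 16 + 8 + 4 + 1, so 72^29 ≡ 44·81·9·72 ≡ 60 (mod 133)

B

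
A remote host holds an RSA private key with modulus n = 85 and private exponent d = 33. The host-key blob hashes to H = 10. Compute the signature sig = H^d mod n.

10

H^2 ≡ 10^2 = 100 ≡ 15
H^4 ≡ 15^2 = 225 ≡ 55
H^8 ≡ 55^2 = 3025 ≡ 50
H^16 ≡ 50^2 = 2500 ≡ 35
H^32 ≡ 35^2 = 1225 ≡ 35
33 = 32 + 1, so H^33 ≡ 35·10 ≡ 10 (mod 85)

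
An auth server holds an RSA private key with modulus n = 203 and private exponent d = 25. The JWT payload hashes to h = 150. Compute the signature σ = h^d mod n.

h^2 ≡ 150^2 = 22500 ≡ 170
h^4 ≡ 170^2 = 28900 ≡ 74
h^8 ≡ 74^2 = 5476 ≡ 198
h^16 ≡ 198^2 = 39204 ≡ 25
25 = 16 + 8 + 1, so h^25 ≡ 25·198·150 ≡ 129 (mod 203)

129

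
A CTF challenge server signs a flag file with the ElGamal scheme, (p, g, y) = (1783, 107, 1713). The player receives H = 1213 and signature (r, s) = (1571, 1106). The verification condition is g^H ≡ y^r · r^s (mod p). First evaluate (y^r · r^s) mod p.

1756

Squares mod 1783: 1713^1≡1713, 1713^2≡1334, 1713^4≡122, 1713^8≡620, 1713^16≡1055, 1713^32≡433, 1713^64≡274, 1713^128≡190, 1713^256≡440, 1713^512≡1036, 1713^1024≡1713
1571 = 1024 + 512 + 32 + 2 + 1, so 1713^1571 ≡ 1713·1036·433·1334·1713 ≡ 334 (mod 1783)
Squares mod 1783: 1571^1≡1571, 1571^2≡369, 1571^4≡653, 1571^8≡272, 1571^16≡881, 1571^32≡556, 1571^64≡677, 1571^128≡98, 1571^256≡689, 1571^512≡443, 1571^1024≡119
1106 = 1024 + 64 + 16 + 2, so 1571^1106 ≡ 119·677·881·369 ≡ 443 (mod 1783)
y^r · r^s ≡ 334·443 = 147962 ≡ 1756 (mod 1783)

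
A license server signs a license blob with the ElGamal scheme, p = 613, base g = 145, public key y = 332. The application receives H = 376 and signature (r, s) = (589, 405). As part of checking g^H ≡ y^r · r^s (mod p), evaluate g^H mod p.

145^2 = 21025 ≡ 183
145^4 ≡ 183^2 = 33489 ≡ 387
145^8 ≡ 387^2 = 149769 ≡ 197
145^16 ≡ 197^2 = 38809 ≡ 190
145^32 ≡ 190^2 = 36100 ≡ 546
145^64 ≡ 546^2 = 298116 ≡ 198
145^128 ≡ 198^2 = 39204 ≡ 585
145^256 ≡ 585^2 = 342225 ≡ 171
376 = 256 + 64 + 32 + 16 + 8, so 145^376 ≡ 171·198·546·190·197 ≡ 430 (mod 613)

430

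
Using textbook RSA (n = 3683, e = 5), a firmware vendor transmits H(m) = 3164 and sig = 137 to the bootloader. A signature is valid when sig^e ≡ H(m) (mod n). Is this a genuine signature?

Squares mod 3683: sig^1≡137, sig^2≡354, sig^4≡94
5 = 4 + 1, so sig^5 ≡ 94·137 ≡ 1829 (mod 3683)
sig^5 mod 3683 = 1829, but H(m) = 3164.

forged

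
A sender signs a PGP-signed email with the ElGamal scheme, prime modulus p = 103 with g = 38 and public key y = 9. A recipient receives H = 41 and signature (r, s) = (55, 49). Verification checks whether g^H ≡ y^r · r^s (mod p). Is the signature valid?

valid

Left side g^H mod p:
Squares mod 103: 38^1≡38, 38^2≡2, 38^4≡4, 38^8≡16, 38^16≡50, 38^32≡28
41 = 32 + 8 + 1, so 38^41 ≡ 28·16·38 ≡ 29 (mod 103)
Right side y^r · r^s mod p:
Squares mod 103: 9^1≡9, 9^2≡81, 9^4≡72, 9^8≡34, 9^16≡23, 9^32≡14
55 = 32 + 16 + 4 + 2 + 1, so 9^55 ≡ 14·23·72·81·9 ≡ 72 (mod 103)
Squares mod 103: 55^1≡55, 55^2≡38, 55^4≡2, 55^8≡4, 55^16≡16, 55^32≡50
49 = 32 + 16 + 1, so 55^49 ≡ 50·16·55 ≡ 19 (mod 103)
72·19 = 1368 ≡ 29 (mod 103)
29 ≡ 29 (mod 103), so the signature is genuine.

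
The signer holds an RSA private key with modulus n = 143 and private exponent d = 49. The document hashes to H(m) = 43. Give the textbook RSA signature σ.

43

(H(m))^2 ≡ 43^2 = 1849 ≡ 133
(H(m))^4 ≡ 133^2 = 17689 ≡ 100
(H(m))^8 ≡ 100^2 = 10000 ≡ 133
(H(m))^16 ≡ 133^2 = 17689 ≡ 100
(H(m))^32 ≡ 100^2 = 10000 ≡ 133
49 = 32 + 16 + 1, so (H(m))^49 ≡ 133·100·43 ≡ 43 (mod 143)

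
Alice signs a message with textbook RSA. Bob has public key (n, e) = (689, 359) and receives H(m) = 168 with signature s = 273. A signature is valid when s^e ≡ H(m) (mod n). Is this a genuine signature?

forged

Squares mod 689: s^1≡273, s^2≡117, s^4≡598, s^8≡13, s^16≡169, s^32≡312, s^64≡195, s^128≡130, s^256≡364
359 = 256 + 64 + 32 + 4 + 2 + 1, so s^359 ≡ 364·195·312·598·117·273 ≡ 390 (mod 689)
The recovered value 390 does not match the digest 168.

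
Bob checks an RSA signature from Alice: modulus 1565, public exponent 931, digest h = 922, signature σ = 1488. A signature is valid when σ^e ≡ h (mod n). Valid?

yes

σ^2 ≡ 1488^2 = 2214144 ≡ 1234
σ^4 ≡ 1234^2 = 1522756 ≡ 11
σ^8 ≡ 11^2 = 121
σ^16 ≡ 121^2 = 14641 ≡ 556
σ^32 ≡ 556^2 = 309136 ≡ 831
σ^64 ≡ 831^2 = 690561 ≡ 396
σ^128 ≡ 396^2 = 156816 ≡ 316
σ^256 ≡ 316^2 = 99856 ≡ 1261
σ^512 ≡ 1261^2 = 1590121 ≡ 81
931 = 512 + 256 + 128 + 32 + 2 + 1, so σ^931 ≡ 81·1261·316·831·1234·1488 ≡ 922 (mod 1565)
Since 922 equals the digest 922, verification succeeds.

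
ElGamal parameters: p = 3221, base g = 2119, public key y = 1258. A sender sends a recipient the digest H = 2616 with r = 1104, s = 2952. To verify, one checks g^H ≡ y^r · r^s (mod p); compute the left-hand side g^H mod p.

Squares mod 3221: 2119^1≡2119, 2119^2≡87, 2119^4≡1127, 2119^8≡1055, 2119^16≡1780, 2119^32≡2157, 2119^64≡1525, 2119^128≡63, 2119^256≡748, 2119^512≡2271, 2119^1024≡620, 2119^2048≡1101
2616 = 2048 + 512 + 32 + 16 + 8, so 2119^2616 ≡ 1101·2271·2157·1780·1055 ≡ 2196 (mod 3221)

2196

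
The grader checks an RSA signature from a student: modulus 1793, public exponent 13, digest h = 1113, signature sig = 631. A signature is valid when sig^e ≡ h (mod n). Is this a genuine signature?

sig^2 ≡ 631^2 = 398161 ≡ 115
sig^4 ≡ 115^2 = 13225 ≡ 674
sig^8 ≡ 674^2 = 454276 ≡ 647
13 = 8 + 4 + 1, so sig^13 ≡ 647·674·631 ≡ 680 (mod 1793)
680 ≠ 1113, so verification fails.

forged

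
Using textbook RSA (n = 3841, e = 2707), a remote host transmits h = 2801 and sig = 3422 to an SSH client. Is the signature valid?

sig^2 ≡ 3422^2 = 11710084 ≡ 2716
sig^4 ≡ 2716^2 = 7376656 ≡ 1936
sig^8 ≡ 1936^2 = 3748096 ≡ 3121
sig^16 ≡ 3121^2 = 9740641 ≡ 3706
sig^32 ≡ 3706^2 = 13734436 ≡ 2861
sig^64 ≡ 2861^2 = 8185321 ≡ 150
sig^128 ≡ 150^2 = 22500 ≡ 3295
sig^256 ≡ 3295^2 = 10857025 ≡ 2359
sig^512 ≡ 2359^2 = 5564881 ≡ 3113
sig^1024 ≡ 3113^2 = 9690769 ≡ 3767
sig^2048 ≡ 3767^2 = 14190289 ≡ 1635
2707 = 2048 + 512 + 128 + 16 + 2 + 1, so sig^2707 ≡ 1635·3113·3295·3706·2716·3422 ≡ 2801 (mod 3841)
sig^2707 mod 3841 = 2801 matches h.

valid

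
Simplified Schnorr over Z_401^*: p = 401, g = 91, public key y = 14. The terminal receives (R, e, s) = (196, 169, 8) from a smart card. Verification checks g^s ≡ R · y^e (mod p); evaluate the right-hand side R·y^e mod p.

396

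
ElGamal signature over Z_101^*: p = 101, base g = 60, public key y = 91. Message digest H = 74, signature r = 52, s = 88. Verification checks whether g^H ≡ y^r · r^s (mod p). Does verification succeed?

fails

Left side g^H mod p:
Squares mod 101: 60^1≡60, 60^2≡65, 60^4≡84, 60^8≡87, 60^16≡95, 60^32≡36, 60^64≡84
74 = 64 + 8 + 2, so 60^74 ≡ 84·87·65 ≡ 17 (mod 101)
Right side y^r · r^s mod p:
Squares mod 101: 91^1≡91, 91^2≡100, 91^4≡1, 91^8≡1, 91^16≡1, 91^32≡1
52 = 32 + 16 + 4, so 91^52 ≡ 1·1·1 ≡ 1 (mod 101)
Squares mod 101: 52^1≡52, 52^2≡78, 52^4≡24, 52^8≡71, 52^16≡92, 52^32≡81, 52^64≡97
88 = 64 + 16 + 8, so 52^88 ≡ 97·92·71 ≡ 31 (mod 101)
1·31 = 31 ≡ 31 (mod 101)
17 ≠ 31, so verification fails.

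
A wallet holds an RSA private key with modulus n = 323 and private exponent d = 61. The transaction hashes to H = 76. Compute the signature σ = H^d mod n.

H^2 ≡ 76^2 = 5776 ≡ 285
H^4 ≡ 285^2 = 81225 ≡ 152
H^8 ≡ 152^2 = 23104 ≡ 171
H^16 ≡ 171^2 = 29241 ≡ 171
H^32 ≡ 171^2 = 29241 ≡ 171
61 = 32 + 16 + 8 + 4 + 1, so H^61 ≡ 171·171·171·152·76 ≡ 247 (mod 323)

247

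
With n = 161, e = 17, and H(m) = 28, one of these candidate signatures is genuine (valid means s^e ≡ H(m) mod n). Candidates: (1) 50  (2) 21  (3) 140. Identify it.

Candidate 1: Squares mod 161: 50^1≡50, 50^2≡85, 50^4≡141, 50^8≡78, 50^16≡127; 17 = 16 + 1, so 50^17 ≡ 127·50 ≡ 71 (mod 161)
Candidate 2: Squares mod 161: 21^1≡21, 21^2≡119, 21^4≡154, 21^8≡49, 21^16≡147; 17 = 16 + 1, so 21^17 ≡ 147·21 ≡ 28 (mod 161)
  → matches H(m) = 28
Candidate 3: Squares mod 161: 140^1≡140, 140^2≡119, 140^4≡154, 140^8≡49, 140^16≡147; 17 = 16 + 1, so 140^17 ≡ 147·140 ≡ 133 (mod 161)

2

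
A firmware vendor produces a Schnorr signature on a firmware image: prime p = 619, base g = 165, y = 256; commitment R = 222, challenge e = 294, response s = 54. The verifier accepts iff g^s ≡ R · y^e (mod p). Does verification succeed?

g^s mod p:
165^2 = 27225 ≡ 608
165^4 ≡ 608^2 = 369664 ≡ 121
165^8 ≡ 121^2 = 14641 ≡ 404
165^16 ≡ 404^2 = 163216 ≡ 419
165^32 ≡ 419^2 = 175561 ≡ 384
54 = 32 + 16 + 4 + 2, so 165^54 ≡ 384·419·121·608 ≡ 378 (mod 619)
R · y^e mod p:
256^2 = 65536 ≡ 541
256^4 ≡ 541^2 = 292681 ≡ 513
256^8 ≡ 513^2 = 263169 ≡ 94
256^16 ≡ 94^2 = 8836 ≡ 170
256^32 ≡ 170^2 = 28900 ≡ 426
256^64 ≡ 426^2 = 181476 ≡ 109
256^128 ≡ 109^2 = 11881 ≡ 120
256^256 ≡ 120^2 = 14400 ≡ 163
294 = 256 + 32 + 4 + 2, so 256^294 ≡ 163·426·513·541 ≡ 169 (mod 619)
222·169 = 37518 ≡ 378 (mod 619)
378 ≡ 378 (mod 619); signature holds.

passes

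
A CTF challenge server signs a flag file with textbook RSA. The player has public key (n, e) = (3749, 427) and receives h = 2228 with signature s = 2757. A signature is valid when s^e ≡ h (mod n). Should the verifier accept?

reject

s^2 ≡ 2757^2 = 7601049 ≡ 1826
s^4 ≡ 1826^2 = 3334276 ≡ 1415
s^8 ≡ 1415^2 = 2002225 ≡ 259
s^16 ≡ 259^2 = 67081 ≡ 3348
s^32 ≡ 3348^2 = 11209104 ≡ 3343
s^64 ≡ 3343^2 = 11175649 ≡ 3629
s^128 ≡ 3629^2 = 13169641 ≡ 3153
s^256 ≡ 3153^2 = 9941409 ≡ 2810
427 = 256 + 128 + 32 + 8 + 2 + 1, so s^427 ≡ 2810·3153·3343·259·1826·2757 ≡ 396 (mod 3749)
396 ≠ 2228, so verification fails.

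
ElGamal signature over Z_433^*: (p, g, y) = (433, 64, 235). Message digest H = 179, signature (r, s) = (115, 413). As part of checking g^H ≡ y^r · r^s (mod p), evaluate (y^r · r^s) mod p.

318

Squares mod 433: 235^1≡235, 235^2≡234, 235^4≡198, 235^8≡234, 235^16≡198, 235^32≡234, 235^64≡198
115 = 64 + 32 + 16 + 2 + 1, so 235^115 ≡ 198·234·198·234·235 ≡ 235 (mod 433)
Squares mod 433: 115^1≡115, 115^2≡235, 115^4≡234, 115^8≡198, 115^16≡234, 115^32≡198, 115^64≡234, 115^128≡198, 115^256≡234
413 = 256 + 128 + 16 + 8 + 4 + 1, so 115^413 ≡ 234·198·234·198·234·115 ≡ 64 (mod 433)
y^r · r^s ≡ 235·64 = 15040 ≡ 318 (mod 433)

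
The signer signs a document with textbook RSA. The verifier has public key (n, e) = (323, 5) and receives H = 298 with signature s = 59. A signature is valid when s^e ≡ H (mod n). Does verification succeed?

passes

s^2 ≡ 59^2 = 3481 ≡ 251
s^4 ≡ 251^2 = 63001 ≡ 16
5 = 4 + 1, so s^5 ≡ 16·59 ≡ 298 (mod 323)
s^5 mod 323 = 298 matches H.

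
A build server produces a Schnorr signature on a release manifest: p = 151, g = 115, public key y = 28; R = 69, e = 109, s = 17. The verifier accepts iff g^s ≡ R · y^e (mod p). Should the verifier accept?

accept

g^s mod p:
115^17 mod 151 = 93
R · y^e mod p:
28^109 mod 151 = 67
69·67 = 4623 ≡ 93 (mod 151)
93 ≡ 93 (mod 151); signature holds.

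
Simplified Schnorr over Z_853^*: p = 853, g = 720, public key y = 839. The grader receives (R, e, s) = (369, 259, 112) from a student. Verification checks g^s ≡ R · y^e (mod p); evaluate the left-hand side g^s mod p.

720^2 = 518400 ≡ 629
720^4 ≡ 629^2 = 395641 ≡ 702
720^8 ≡ 702^2 = 492804 ≡ 623
720^16 ≡ 623^2 = 388129 ≡ 14
720^32 ≡ 14^2 = 196
720^64 ≡ 196^2 = 38416 ≡ 31
112 = 64 + 32 + 16, so 720^112 ≡ 31·196·14 ≡ 617 (mod 853)

617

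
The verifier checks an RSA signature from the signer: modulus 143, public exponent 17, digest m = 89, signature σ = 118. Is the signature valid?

invalid

Squares mod 143: σ^1≡118, σ^2≡53, σ^4≡92, σ^8≡27, σ^16≡14
17 = 16 + 1, so σ^17 ≡ 14·118 ≡ 79 (mod 143)
The recovered value 79 does not match the digest 89.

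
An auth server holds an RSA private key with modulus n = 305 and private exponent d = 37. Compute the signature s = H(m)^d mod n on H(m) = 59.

189

(H(m))^2 ≡ 59^2 = 3481 ≡ 126
(H(m))^4 ≡ 126^2 = 15876 ≡ 16
(H(m))^8 ≡ 16^2 = 256
(H(m))^16 ≡ 256^2 = 65536 ≡ 266
(H(m))^32 ≡ 266^2 = 70756 ≡ 301
37 = 32 + 4 + 1, so (H(m))^37 ≡ 301·16·59 ≡ 189 (mod 305)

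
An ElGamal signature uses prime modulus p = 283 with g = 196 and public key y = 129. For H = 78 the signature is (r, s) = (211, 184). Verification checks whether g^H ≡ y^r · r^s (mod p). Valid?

Left side g^H mod p:
196^2 = 38416 ≡ 211
196^4 ≡ 211^2 = 44521 ≡ 90
196^8 ≡ 90^2 = 8100 ≡ 176
196^16 ≡ 176^2 = 30976 ≡ 129
196^32 ≡ 129^2 = 16641 ≡ 227
196^64 ≡ 227^2 = 51529 ≡ 23
78 = 64 + 8 + 4 + 2, so 196^78 ≡ 23·176·90·211 ≡ 230 (mod 283)
Right side y^r · r^s mod p:
129^2 = 16641 ≡ 227
129^4 ≡ 227^2 = 51529 ≡ 23
129^8 ≡ 23^2 = 529 ≡ 246
129^16 ≡ 246^2 = 60516 ≡ 237
129^32 ≡ 237^2 = 56169 ≡ 135
129^64 ≡ 135^2 = 18225 ≡ 113
129^128 ≡ 113^2 = 12769 ≡ 34
211 = 128 + 64 + 16 + 2 + 1, so 129^211 ≡ 34·113·237·227·129 ≡ 201 (mod 283)
211^2 = 44521 ≡ 90
211^4 ≡ 90^2 = 8100 ≡ 176
211^8 ≡ 176^2 = 30976 ≡ 129
211^16 ≡ 129^2 = 16641 ≡ 227
211^32 ≡ 227^2 = 51529 ≡ 23
211^64 ≡ 23^2 = 529 ≡ 246
211^128 ≡ 246^2 = 60516 ≡ 237
184 = 128 + 32 + 16 + 8, so 211^184 ≡ 237·23·227·129 ≡ 11 (mod 283)
201·11 = 2211 ≡ 230 (mod 283)
230 ≡ 230 (mod 283), so the signature is genuine.

yes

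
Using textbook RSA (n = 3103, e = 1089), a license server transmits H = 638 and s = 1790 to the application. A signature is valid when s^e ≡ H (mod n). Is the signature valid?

invalid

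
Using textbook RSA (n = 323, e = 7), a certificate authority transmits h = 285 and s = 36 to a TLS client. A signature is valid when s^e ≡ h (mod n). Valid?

no

Squares mod 323: s^1≡36, s^2≡4, s^4≡16
7 = 4 + 2 + 1, so s^7 ≡ 16·4·36 ≡ 43 (mod 323)
The recovered value 43 does not match the digest 285.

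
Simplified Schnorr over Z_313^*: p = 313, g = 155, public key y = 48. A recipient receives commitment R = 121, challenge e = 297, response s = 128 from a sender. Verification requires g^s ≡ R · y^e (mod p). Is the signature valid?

valid

g^s mod p:
155^128 mod 313 = 26
R · y^e mod p:
48^297 mod 313 = 277
121·277 = 33517 ≡ 26 (mod 313)
26 ≡ 26 (mod 313); signature holds.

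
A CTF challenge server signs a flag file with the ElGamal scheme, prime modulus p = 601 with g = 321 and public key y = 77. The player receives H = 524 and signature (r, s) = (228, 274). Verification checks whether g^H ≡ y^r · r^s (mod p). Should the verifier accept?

Left side g^H mod p:
321^2 = 103041 ≡ 270
321^4 ≡ 270^2 = 72900 ≡ 179
321^8 ≡ 179^2 = 32041 ≡ 188
321^16 ≡ 188^2 = 35344 ≡ 486
321^32 ≡ 486^2 = 236196 ≡ 3
321^64 ≡ 3^2 = 9
321^128 ≡ 9^2 = 81
321^256 ≡ 81^2 = 6561 ≡ 551
321^512 ≡ 551^2 = 303601 ≡ 96
524 = 512 + 8 + 4, so 321^524 ≡ 96·188·179 ≡ 217 (mod 601)
Right side y^r · r^s mod p:
77^2 = 5929 ≡ 520
77^4 ≡ 520^2 = 270400 ≡ 551
77^8 ≡ 551^2 = 303601 ≡ 96
77^16 ≡ 96^2 = 9216 ≡ 201
77^32 ≡ 201^2 = 40401 ≡ 134
77^64 ≡ 134^2 = 17956 ≡ 527
77^128 ≡ 527^2 = 277729 ≡ 67
228 = 128 + 64 + 32 + 4, so 77^228 ≡ 67·527·134·551 ≡ 128 (mod 601)
228^2 = 51984 ≡ 298
228^4 ≡ 298^2 = 88804 ≡ 457
228^8 ≡ 457^2 = 208849 ≡ 302
228^16 ≡ 302^2 = 91204 ≡ 453
228^32 ≡ 453^2 = 205209 ≡ 268
228^64 ≡ 268^2 = 71824 ≡ 305
228^128 ≡ 305^2 = 93025 ≡ 471
228^256 ≡ 471^2 = 221841 ≡ 72
274 = 256 + 16 + 2, so 228^274 ≡ 72·453·298 ≡ 196 (mod 601)
128·196 = 25088 ≡ 447 (mod 601)
217 ≠ 447, so verification fails.

reject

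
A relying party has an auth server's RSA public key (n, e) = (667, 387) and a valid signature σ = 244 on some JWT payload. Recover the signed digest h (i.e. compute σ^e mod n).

655

σ^387 mod 667 = 655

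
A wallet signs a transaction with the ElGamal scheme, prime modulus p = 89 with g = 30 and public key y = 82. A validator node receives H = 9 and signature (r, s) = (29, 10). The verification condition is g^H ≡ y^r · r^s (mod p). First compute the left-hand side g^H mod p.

30^2 = 900 ≡ 10
30^4 ≡ 10^2 = 100 ≡ 11
30^8 ≡ 11^2 = 121 ≡ 32
9 = 8 + 1, so 30^9 ≡ 32·30 ≡ 70 (mod 89)

70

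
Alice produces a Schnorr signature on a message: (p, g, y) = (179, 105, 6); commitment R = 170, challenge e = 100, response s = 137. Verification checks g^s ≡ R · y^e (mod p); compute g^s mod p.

136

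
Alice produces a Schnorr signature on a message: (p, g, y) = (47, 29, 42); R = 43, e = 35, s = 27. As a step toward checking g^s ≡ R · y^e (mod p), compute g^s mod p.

29^2 = 841 ≡ 42
29^4 ≡ 42^2 = 1764 ≡ 25
29^8 ≡ 25^2 = 625 ≡ 14
29^16 ≡ 14^2 = 196 ≡ 8
27 = 16 + 8 + 2 + 1, so 29^27 ≡ 8·14·42·29 ≡ 22 (mod 47)

22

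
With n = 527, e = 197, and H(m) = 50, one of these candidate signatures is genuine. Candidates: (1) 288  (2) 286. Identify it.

1

Candidate 1: Squares mod 527: 288^1≡288, 288^2≡205, 288^4≡392, 288^8≡307, 288^16≡443, 288^32≡205, 288^64≡392, 288^128≡307; 197 = 128 + 64 + 4 + 1, so 288^197 ≡ 307·392·392·288 ≡ 50 (mod 527)
  → matches H(m) = 50
Candidate 2: Squares mod 527: 286^1≡286, 286^2≡111, 286^4≡200, 286^8≡475, 286^16≡69, 286^32≡18, 286^64≡324, 286^128≡103; 197 = 128 + 64 + 4 + 1, so 286^197 ≡ 103·324·200·286 ≡ 80 (mod 527)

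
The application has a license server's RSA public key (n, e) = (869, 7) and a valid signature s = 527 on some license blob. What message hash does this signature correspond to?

s^2 ≡ 527^2 = 277729 ≡ 518
s^4 ≡ 518^2 = 268324 ≡ 672
7 = 4 + 2 + 1, so s^7 ≡ 672·518·527 ≡ 692 (mod 869)

692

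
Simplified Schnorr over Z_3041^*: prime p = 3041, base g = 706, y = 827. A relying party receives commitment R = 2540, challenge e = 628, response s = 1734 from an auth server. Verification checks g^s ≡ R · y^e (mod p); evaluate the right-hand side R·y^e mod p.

827^628 mod 3041 = 1065
R · y^e ≡ 2540·1065 = 2705100 ≡ 1651 (mod 3041)

1651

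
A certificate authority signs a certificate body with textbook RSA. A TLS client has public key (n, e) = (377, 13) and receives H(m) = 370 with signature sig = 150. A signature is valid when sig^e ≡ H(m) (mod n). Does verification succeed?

fails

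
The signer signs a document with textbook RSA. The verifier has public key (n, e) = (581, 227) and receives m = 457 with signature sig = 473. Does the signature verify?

verifies

sig^2 ≡ 473^2 = 223729 ≡ 44
sig^4 ≡ 44^2 = 1936 ≡ 193
sig^8 ≡ 193^2 = 37249 ≡ 65
sig^16 ≡ 65^2 = 4225 ≡ 158
sig^32 ≡ 158^2 = 24964 ≡ 562
sig^64 ≡ 562^2 = 315844 ≡ 361
sig^128 ≡ 361^2 = 130321 ≡ 177
227 = 128 + 64 + 32 + 2 + 1, so sig^227 ≡ 177·361·562·44·473 ≡ 457 (mod 581)
Since 457 equals the digest 457, verification succeeds.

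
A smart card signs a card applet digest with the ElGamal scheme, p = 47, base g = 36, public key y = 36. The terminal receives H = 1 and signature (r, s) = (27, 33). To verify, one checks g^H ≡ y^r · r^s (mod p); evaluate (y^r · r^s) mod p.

36

Squares mod 47: 36^1≡36, 36^2≡27, 36^4≡24, 36^8≡12, 36^16≡3
27 = 16 + 8 + 2 + 1, so 36^27 ≡ 3·12·27·36 ≡ 24 (mod 47)
Squares mod 47: 27^1≡27, 27^2≡24, 27^4≡12, 27^8≡3, 27^16≡9, 27^32≡34
33 = 32 + 1, so 27^33 ≡ 34·27 ≡ 25 (mod 47)
y^r · r^s ≡ 24·25 = 600 ≡ 36 (mod 47)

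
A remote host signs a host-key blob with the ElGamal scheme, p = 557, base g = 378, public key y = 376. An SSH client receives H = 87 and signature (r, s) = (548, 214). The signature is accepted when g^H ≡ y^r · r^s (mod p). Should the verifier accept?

reject

Left side g^H mod p:
378^87 mod 557 = 197
Right side y^r · r^s mod p:
376^548 mod 557 = 227
548^214 mod 557 = 250
227·250 = 56750 ≡ 493 (mod 557)
197 ≠ 493, so verification fails.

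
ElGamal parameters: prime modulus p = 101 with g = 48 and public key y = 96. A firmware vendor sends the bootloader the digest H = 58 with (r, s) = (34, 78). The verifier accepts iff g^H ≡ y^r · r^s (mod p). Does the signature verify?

Left side g^H mod p:
Squares mod 101: 48^1≡48, 48^2≡82, 48^4≡58, 48^8≡31, 48^16≡52, 48^32≡78
58 = 32 + 16 + 8 + 2, so 48^58 ≡ 78·52·31·82 ≡ 70 (mod 101)
Right side y^r · r^s mod p:
Squares mod 101: 96^1≡96, 96^2≡25, 96^4≡19, 96^8≡58, 96^16≡31, 96^32≡52
34 = 32 + 2, so 96^34 ≡ 52·25 ≡ 88 (mod 101)
Squares mod 101: 34^1≡34, 34^2≡45, 34^4≡5, 34^8≡25, 34^16≡19, 34^32≡58, 34^64≡31
78 = 64 + 8 + 4 + 2, so 34^78 ≡ 31·25·5·45 ≡ 49 (mod 101)
88·49 = 4312 ≡ 70 (mod 101)
70 ≡ 70 (mod 101), so the signature is genuine.

verifies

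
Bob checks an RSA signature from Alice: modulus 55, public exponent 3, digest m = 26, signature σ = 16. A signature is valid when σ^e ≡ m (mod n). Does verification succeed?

σ^2 ≡ 16^2 = 256 ≡ 36
3 = 2 + 1, so σ^3 ≡ 36·16 ≡ 26 (mod 55)
Since 26 equals the digest 26, verification succeeds.

passes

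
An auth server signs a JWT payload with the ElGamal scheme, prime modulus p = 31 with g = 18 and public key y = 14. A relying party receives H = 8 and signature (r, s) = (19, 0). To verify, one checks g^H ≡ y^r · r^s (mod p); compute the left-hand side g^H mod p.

18^2 = 324 ≡ 14
18^4 ≡ 14^2 = 196 ≡ 10
18^8 ≡ 10^2 = 100 ≡ 7

7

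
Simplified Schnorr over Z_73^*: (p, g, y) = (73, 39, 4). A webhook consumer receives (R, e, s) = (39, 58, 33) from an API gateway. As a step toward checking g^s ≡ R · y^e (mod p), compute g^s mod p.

39^33 mod 73 = 56

56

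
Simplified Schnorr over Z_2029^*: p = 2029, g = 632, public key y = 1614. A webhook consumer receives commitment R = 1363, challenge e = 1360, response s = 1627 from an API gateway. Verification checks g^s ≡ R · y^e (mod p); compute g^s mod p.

632^2 = 399424 ≡ 1740
632^4 ≡ 1740^2 = 3027600 ≡ 332
632^8 ≡ 332^2 = 110224 ≡ 658
632^16 ≡ 658^2 = 432964 ≡ 787
632^32 ≡ 787^2 = 619369 ≡ 524
632^64 ≡ 524^2 = 274576 ≡ 661
632^128 ≡ 661^2 = 436921 ≡ 686
632^256 ≡ 686^2 = 470596 ≡ 1897
632^512 ≡ 1897^2 = 3598609 ≡ 1192
632^1024 ≡ 1192^2 = 1420864 ≡ 564
1627 = 1024 + 512 + 64 + 16 + 8 + 2 + 1, so 632^1627 ≡ 564·1192·661·787·658·1740·632 ≡ 795 (mod 2029)

795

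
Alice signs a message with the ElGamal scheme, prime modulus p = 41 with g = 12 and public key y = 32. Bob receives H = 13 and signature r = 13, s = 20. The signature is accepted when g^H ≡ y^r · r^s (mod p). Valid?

no

Left side g^H mod p:
Squares mod 41: 12^1≡12, 12^2≡21, 12^4≡31, 12^8≡18
13 = 8 + 4 + 1, so 12^13 ≡ 18·31·12 ≡ 13 (mod 41)
Right side y^r · r^s mod p:
Squares mod 41: 32^1≡32, 32^2≡40, 32^4≡1, 32^8≡1
13 = 8 + 4 + 1, so 32^13 ≡ 1·1·32 ≡ 32 (mod 41)
Squares mod 41: 13^1≡13, 13^2≡5, 13^4≡25, 13^8≡10, 13^16≡18
20 = 16 + 4, so 13^20 ≡ 18·25 ≡ 40 (mod 41)
32·40 = 1280 ≡ 9 (mod 41)
13 ≠ 9, so verification fails.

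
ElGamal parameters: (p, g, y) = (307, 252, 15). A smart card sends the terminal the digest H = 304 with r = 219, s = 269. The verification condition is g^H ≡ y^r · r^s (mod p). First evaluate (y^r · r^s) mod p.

191

15^219 mod 307 = 70
219^269 mod 307 = 165
y^r · r^s ≡ 70·165 = 11550 ≡ 191 (mod 307)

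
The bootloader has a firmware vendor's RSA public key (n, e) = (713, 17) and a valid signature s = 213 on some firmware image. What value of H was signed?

s^2 ≡ 213^2 = 45369 ≡ 450
s^4 ≡ 450^2 = 202500 ≡ 8
s^8 ≡ 8^2 = 64
s^16 ≡ 64^2 = 4096 ≡ 531
17 = 16 + 1, so s^17 ≡ 531·213 ≡ 449 (mod 713)

449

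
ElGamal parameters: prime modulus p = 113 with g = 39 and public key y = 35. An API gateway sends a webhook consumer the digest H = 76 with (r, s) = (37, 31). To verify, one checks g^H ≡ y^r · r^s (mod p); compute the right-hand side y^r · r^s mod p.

111

35^2 = 1225 ≡ 95
35^4 ≡ 95^2 = 9025 ≡ 98
35^8 ≡ 98^2 = 9604 ≡ 112
35^16 ≡ 112^2 = 12544 ≡ 1
35^32 ≡ 1^2 = 1
37 = 32 + 4 + 1, so 35^37 ≡ 1·98·35 ≡ 40 (mod 113)
37^2 = 1369 ≡ 13
37^4 ≡ 13^2 = 169 ≡ 56
37^8 ≡ 56^2 = 3136 ≡ 85
37^16 ≡ 85^2 = 7225 ≡ 106
31 = 16 + 8 + 4 + 2 + 1, so 37^31 ≡ 106·85·56·13·37 ≡ 96 (mod 113)
y^r · r^s ≡ 40·96 = 3840 ≡ 111 (mod 113)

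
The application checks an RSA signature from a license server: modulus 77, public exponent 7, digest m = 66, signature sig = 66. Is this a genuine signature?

genuine

Squares mod 77: sig^1≡66, sig^2≡44, sig^4≡11
7 = 4 + 2 + 1, so sig^7 ≡ 11·44·66 ≡ 66 (mod 77)
sig^7 mod 77 = 66 matches m.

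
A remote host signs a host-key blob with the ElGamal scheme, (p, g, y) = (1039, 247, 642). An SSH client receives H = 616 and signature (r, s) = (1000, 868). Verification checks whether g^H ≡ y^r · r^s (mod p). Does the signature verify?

Left side g^H mod p:
247^2 = 61009 ≡ 747
247^4 ≡ 747^2 = 558009 ≡ 66
247^8 ≡ 66^2 = 4356 ≡ 200
247^16 ≡ 200^2 = 40000 ≡ 518
247^32 ≡ 518^2 = 268324 ≡ 262
247^64 ≡ 262^2 = 68644 ≡ 70
247^128 ≡ 70^2 = 4900 ≡ 744
247^256 ≡ 744^2 = 553536 ≡ 788
247^512 ≡ 788^2 = 620944 ≡ 661
616 = 512 + 64 + 32 + 8, so 247^616 ≡ 661·70·262·200 ≡ 979 (mod 1039)
Right side y^r · r^s mod p:
642^2 = 412164 ≡ 720
642^4 ≡ 720^2 = 518400 ≡ 978
642^8 ≡ 978^2 = 956484 ≡ 604
642^16 ≡ 604^2 = 364816 ≡ 127
642^32 ≡ 127^2 = 16129 ≡ 544
642^64 ≡ 544^2 = 295936 ≡ 860
642^128 ≡ 860^2 = 739600 ≡ 871
642^256 ≡ 871^2 = 758641 ≡ 171
642^512 ≡ 171^2 = 29241 ≡ 149
1000 = 512 + 256 + 128 + 64 + 32 + 8, so 642^1000 ≡ 149·171·871·860·544·604 ≡ 745 (mod 1039)
1000^2 = 1000000 ≡ 482
1000^4 ≡ 482^2 = 232324 ≡ 627
1000^8 ≡ 627^2 = 393129 ≡ 387
1000^16 ≡ 387^2 = 149769 ≡ 153
1000^32 ≡ 153^2 = 23409 ≡ 551
1000^64 ≡ 551^2 = 303601 ≡ 213
1000^128 ≡ 213^2 = 45369 ≡ 692
1000^256 ≡ 692^2 = 478864 ≡ 924
1000^512 ≡ 924^2 = 853776 ≡ 757
868 = 512 + 256 + 64 + 32 + 4, so 1000^868 ≡ 757·924·213·551·627 ≡ 943 (mod 1039)
745·943 = 702535 ≡ 171 (mod 1039)
979 ≠ 171, so verification fails.

does not verify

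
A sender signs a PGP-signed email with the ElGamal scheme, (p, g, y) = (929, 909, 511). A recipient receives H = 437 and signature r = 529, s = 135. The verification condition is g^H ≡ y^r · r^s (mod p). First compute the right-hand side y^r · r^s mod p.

Squares mod 929: 511^1≡511, 511^2≡72, 511^4≡539, 511^8≡673, 511^16≡506, 511^32≡561, 511^64≡719, 511^128≡437, 511^256≡524, 511^512≡521
529 = 512 + 16 + 1, so 511^529 ≡ 521·506·511 ≡ 454 (mod 929)
Squares mod 929: 529^1≡529, 529^2≡212, 529^4≡352, 529^8≡347, 529^16≡568, 529^32≡261, 529^64≡304, 529^128≡445
135 = 128 + 4 + 2 + 1, so 529^135 ≡ 445·352·212·529 ≡ 392 (mod 929)
y^r · r^s ≡ 454·392 = 177968 ≡ 529 (mod 929)

529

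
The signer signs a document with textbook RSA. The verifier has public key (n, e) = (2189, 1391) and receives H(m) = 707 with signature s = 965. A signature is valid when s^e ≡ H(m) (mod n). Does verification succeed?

fails

s^2 ≡ 965^2 = 931225 ≡ 900
s^4 ≡ 900^2 = 810000 ≡ 70
s^8 ≡ 70^2 = 4900 ≡ 522
s^16 ≡ 522^2 = 272484 ≡ 1048
s^32 ≡ 1048^2 = 1098304 ≡ 1615
s^64 ≡ 1615^2 = 2608225 ≡ 1126
s^128 ≡ 1126^2 = 1267876 ≡ 445
s^256 ≡ 445^2 = 198025 ≡ 1015
s^512 ≡ 1015^2 = 1030225 ≡ 1395
s^1024 ≡ 1395^2 = 1946025 ≡ 4
1391 = 1024 + 256 + 64 + 32 + 8 + 4 + 2 + 1, so s^1391 ≡ 4·1015·1126·1615·522·70·900·965 ≡ 1482 (mod 2189)
s^1391 mod 2189 = 1482, but H(m) = 707.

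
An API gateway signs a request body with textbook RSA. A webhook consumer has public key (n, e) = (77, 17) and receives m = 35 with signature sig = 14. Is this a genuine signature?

forged

sig^17 mod 77 = 42
42 ≠ 35, so verification fails.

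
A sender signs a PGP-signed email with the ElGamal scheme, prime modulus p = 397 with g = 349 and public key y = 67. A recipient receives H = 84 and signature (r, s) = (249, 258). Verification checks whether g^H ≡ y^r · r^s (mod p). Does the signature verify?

Left side g^H mod p:
349^2 = 121801 ≡ 319
349^4 ≡ 319^2 = 101761 ≡ 129
349^8 ≡ 129^2 = 16641 ≡ 364
349^16 ≡ 364^2 = 132496 ≡ 295
349^32 ≡ 295^2 = 87025 ≡ 82
349^64 ≡ 82^2 = 6724 ≡ 372
84 = 64 + 16 + 4, so 349^84 ≡ 372·295·129 ≡ 234 (mod 397)
Right side y^r · r^s mod p:
67^2 = 4489 ≡ 122
67^4 ≡ 122^2 = 14884 ≡ 195
67^8 ≡ 195^2 = 38025 ≡ 310
67^16 ≡ 310^2 = 96100 ≡ 26
67^32 ≡ 26^2 = 676 ≡ 279
67^64 ≡ 279^2 = 77841 ≡ 29
67^128 ≡ 29^2 = 841 ≡ 47
249 = 128 + 64 + 32 + 16 + 8 + 1, so 67^249 ≡ 47·29·279·26·310·67 ≡ 261 (mod 397)
249^2 = 62001 ≡ 69
249^4 ≡ 69^2 = 4761 ≡ 394
249^8 ≡ 394^2 = 155236 ≡ 9
249^16 ≡ 9^2 = 81
249^32 ≡ 81^2 = 6561 ≡ 209
249^64 ≡ 209^2 = 43681 ≡ 11
249^128 ≡ 11^2 = 121
249^256 ≡ 121^2 = 14641 ≡ 349
258 = 256 + 2, so 249^258 ≡ 349·69 ≡ 261 (mod 397)
261·261 = 68121 ≡ 234 (mod 397)
234 ≡ 234 (mod 397), so the signature is genuine.

verifies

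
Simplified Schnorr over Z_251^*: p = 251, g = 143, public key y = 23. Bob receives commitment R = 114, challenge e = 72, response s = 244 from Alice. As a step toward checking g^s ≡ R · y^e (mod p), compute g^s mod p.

233

143^2 = 20449 ≡ 118
143^4 ≡ 118^2 = 13924 ≡ 119
143^8 ≡ 119^2 = 14161 ≡ 105
143^16 ≡ 105^2 = 11025 ≡ 232
143^32 ≡ 232^2 = 53824 ≡ 110
143^64 ≡ 110^2 = 12100 ≡ 52
143^128 ≡ 52^2 = 2704 ≡ 194
244 = 128 + 64 + 32 + 16 + 4, so 143^244 ≡ 194·52·110·232·119 ≡ 233 (mod 251)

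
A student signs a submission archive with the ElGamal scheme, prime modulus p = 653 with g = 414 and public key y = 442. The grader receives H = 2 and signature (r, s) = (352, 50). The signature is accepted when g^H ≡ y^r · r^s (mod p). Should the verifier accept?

Left side g^H mod p:
414^2 = 171396 ≡ 310
Right side y^r · r^s mod p:
442^2 = 195364 ≡ 117
442^4 ≡ 117^2 = 13689 ≡ 629
442^8 ≡ 629^2 = 395641 ≡ 576
442^16 ≡ 576^2 = 331776 ≡ 52
442^32 ≡ 52^2 = 2704 ≡ 92
442^64 ≡ 92^2 = 8464 ≡ 628
442^128 ≡ 628^2 = 394384 ≡ 625
442^256 ≡ 625^2 = 390625 ≡ 131
352 = 256 + 64 + 32, so 442^352 ≡ 131·628·92 ≡ 386 (mod 653)
352^2 = 123904 ≡ 487
352^4 ≡ 487^2 = 237169 ≡ 130
352^8 ≡ 130^2 = 16900 ≡ 575
352^16 ≡ 575^2 = 330625 ≡ 207
352^32 ≡ 207^2 = 42849 ≡ 404
50 = 32 + 16 + 2, so 352^50 ≡ 404·207·487 ≡ 532 (mod 653)
386·532 = 205352 ≡ 310 (mod 653)
310 ≡ 310 (mod 653), so the signature is genuine.

accept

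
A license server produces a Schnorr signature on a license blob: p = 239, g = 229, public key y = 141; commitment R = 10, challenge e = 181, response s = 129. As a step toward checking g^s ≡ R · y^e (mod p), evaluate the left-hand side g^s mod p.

195

229^2 = 52441 ≡ 100
229^4 ≡ 100^2 = 10000 ≡ 201
229^8 ≡ 201^2 = 40401 ≡ 10
229^16 ≡ 10^2 = 100
229^32 ≡ 100^2 = 10000 ≡ 201
229^64 ≡ 201^2 = 40401 ≡ 10
229^128 ≡ 10^2 = 100
129 = 128 + 1, so 229^129 ≡ 100·229 ≡ 195 (mod 239)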